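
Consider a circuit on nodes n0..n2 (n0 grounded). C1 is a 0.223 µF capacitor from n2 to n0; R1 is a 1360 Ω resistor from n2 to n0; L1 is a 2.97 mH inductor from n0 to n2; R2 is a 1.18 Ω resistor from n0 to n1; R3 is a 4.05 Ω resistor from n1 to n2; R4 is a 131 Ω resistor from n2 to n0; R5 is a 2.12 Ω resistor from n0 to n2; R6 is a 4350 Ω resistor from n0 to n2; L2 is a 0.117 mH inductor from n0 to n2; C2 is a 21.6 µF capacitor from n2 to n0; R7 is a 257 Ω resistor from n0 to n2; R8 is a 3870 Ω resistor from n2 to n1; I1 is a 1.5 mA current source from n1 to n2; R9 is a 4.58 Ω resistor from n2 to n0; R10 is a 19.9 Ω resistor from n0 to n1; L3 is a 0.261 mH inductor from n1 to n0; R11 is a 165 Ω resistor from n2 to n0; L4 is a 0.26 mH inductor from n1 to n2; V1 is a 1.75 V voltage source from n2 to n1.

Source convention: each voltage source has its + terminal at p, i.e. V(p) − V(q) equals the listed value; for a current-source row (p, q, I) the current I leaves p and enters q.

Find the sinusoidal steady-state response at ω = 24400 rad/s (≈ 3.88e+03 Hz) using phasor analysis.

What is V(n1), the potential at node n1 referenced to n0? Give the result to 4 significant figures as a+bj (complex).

-0.7732-0.1780j V

Apply KCL at each of the 2 non-ground nodes and solve the resulting linear system.
Node n1: branches {R2, R3, R8, I1, R10, L3, L4, V1} → V_1 = -0.7732-0.1780j
Node n2: branches {C1, R1, L1, R3, R4, R5, R6, L2, C2, R7, R8, I1, R9, R11, L4, V1} → V_2 = 0.9768-0.1780j
Source currents: i(V1)=-1.153+0.2375j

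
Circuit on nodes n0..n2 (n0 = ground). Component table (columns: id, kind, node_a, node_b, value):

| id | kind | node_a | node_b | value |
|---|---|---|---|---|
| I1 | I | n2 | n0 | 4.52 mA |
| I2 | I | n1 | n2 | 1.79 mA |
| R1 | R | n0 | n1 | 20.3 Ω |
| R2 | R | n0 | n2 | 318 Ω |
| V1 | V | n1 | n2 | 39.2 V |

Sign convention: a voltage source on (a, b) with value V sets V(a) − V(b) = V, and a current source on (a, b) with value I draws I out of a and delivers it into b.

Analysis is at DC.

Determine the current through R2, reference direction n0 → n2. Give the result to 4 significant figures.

Apply KCL at each of the 2 non-ground nodes and solve the resulting linear system.
Node n1: branches {I2, R1, V1} → V_1 = 2.266
Node n2: branches {I1, I2, R2, V1} → V_2 = -36.93
Source currents: i(V1)=-0.1134

0.1161 A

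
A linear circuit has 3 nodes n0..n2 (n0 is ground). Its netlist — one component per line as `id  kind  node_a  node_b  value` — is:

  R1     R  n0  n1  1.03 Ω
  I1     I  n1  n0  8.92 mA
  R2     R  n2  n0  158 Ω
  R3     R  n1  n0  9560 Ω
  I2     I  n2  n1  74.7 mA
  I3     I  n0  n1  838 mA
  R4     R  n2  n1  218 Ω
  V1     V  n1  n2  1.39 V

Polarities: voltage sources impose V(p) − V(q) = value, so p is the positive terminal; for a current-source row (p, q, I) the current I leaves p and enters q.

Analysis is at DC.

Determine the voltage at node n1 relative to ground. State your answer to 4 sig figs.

0.8573 V

Element admittances at DC:
  Y(R1) = 0.9709 S between n0,n1
  I1: injects 0.00892 A into n0 (from n1)
  Y(R2) = 0.006329 S between n2,n0
  Y(R3) = 0.0001046 S between n1,n0
  I2: injects 0.0747 A into n1 (from n2)
  I3: injects 0.838 A into n1 (from n0)
  Y(R4) = 0.004587 S between n2,n1
  V1: constraint V(n1)−V(n2) = 1.39
Assemble and solve the 3×3 MNA system:
  V(n1)=0.8573  V(n2)=-0.5327
  i(V1)=0.06495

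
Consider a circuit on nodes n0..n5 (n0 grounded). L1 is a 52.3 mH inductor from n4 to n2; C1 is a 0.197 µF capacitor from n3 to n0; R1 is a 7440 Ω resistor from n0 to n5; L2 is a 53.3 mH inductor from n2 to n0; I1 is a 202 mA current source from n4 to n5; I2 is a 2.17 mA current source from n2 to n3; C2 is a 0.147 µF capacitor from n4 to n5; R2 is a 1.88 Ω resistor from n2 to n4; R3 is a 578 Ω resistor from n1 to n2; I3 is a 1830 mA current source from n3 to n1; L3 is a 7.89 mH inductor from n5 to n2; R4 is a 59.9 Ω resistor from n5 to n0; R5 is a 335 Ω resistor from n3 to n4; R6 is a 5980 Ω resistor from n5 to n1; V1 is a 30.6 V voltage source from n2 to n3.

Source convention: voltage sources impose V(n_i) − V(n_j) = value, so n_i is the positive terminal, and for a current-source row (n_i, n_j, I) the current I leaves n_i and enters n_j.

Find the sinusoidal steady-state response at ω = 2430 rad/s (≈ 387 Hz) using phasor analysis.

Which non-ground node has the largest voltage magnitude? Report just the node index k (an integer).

MNA unknowns: 5 node voltages V₁..V_5 plus 1 source current (V1)
L1: Y=0.000-0.007869j on G[4,2]
C1: Y=0.000+0.0004787j on G[3,0]
R1: Y=0.0001344+0.000j on G[0,5]
L2: Y=0.000-0.007721j on G[2,0]
I1: z[4]−=0.202, z[5]+=0.202
I2: z[2]−=0.00217, z[3]+=0.00217
C2: Y=0.000+0.0003572j on G[4,5]
R2: Y=0.5319+0.000j on G[2,4]
R3: Y=0.001730+0.000j on G[1,2]
I3: z[3]−=1.83, z[1]+=1.83
L3: Y=0.000-0.05216j on G[5,2]
R4: Y=0.01669+0.000j on G[5,0]
R5: Y=0.002985+0.000j on G[3,4]
R6: Y=0.0001672+0.000j on G[5,1]
V1: row V2−V3=30.6, i_V1 at 2,3
solve → V1=966.1-4.246j, V2=1.546-4.804j, V3=-29.05-4.804j, V4=0.9935-4.812j, V5=2.067+1.536j
aux → i_V1=1.740-0.01389j

1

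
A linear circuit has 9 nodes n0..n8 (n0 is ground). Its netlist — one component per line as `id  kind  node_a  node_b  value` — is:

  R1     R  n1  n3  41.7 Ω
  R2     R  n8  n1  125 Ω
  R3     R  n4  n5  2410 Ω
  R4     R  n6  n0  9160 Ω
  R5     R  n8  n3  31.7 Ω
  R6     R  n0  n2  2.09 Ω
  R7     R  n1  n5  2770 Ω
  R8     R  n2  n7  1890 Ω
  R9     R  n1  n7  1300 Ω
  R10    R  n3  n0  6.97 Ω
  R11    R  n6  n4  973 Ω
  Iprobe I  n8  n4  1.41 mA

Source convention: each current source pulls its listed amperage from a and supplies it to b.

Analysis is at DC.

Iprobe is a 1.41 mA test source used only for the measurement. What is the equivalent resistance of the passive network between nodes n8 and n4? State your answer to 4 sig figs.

R_eq = 3461. Ω

MNA unknowns: 8 node voltages V₁..V_8
R1: Y=0.02398 on G[1,3]
R2: Y=0.008000 on G[8,1]
R3: Y=0.0004149 on G[4,5]
R4: Y=0.0001092 on G[6,0]
R5: Y=0.03155 on G[8,3]
R6: Y=0.4785 on G[0,2]
R7: Y=0.0003610 on G[1,5]
R8: Y=0.0005291 on G[2,7]
R9: Y=0.0007692 on G[1,7]
R10: Y=0.1435 on G[3,0]
R11: Y=0.001028 on G[6,4]
Iprobe: z[8]−=0.00141, z[4]+=0.00141
solve → V1=0.01774, V2=1.162e-05, V3=-0.003371, V4=4.845, V5=2.599, V6=4.380, V7=0.01052, V8=-0.03475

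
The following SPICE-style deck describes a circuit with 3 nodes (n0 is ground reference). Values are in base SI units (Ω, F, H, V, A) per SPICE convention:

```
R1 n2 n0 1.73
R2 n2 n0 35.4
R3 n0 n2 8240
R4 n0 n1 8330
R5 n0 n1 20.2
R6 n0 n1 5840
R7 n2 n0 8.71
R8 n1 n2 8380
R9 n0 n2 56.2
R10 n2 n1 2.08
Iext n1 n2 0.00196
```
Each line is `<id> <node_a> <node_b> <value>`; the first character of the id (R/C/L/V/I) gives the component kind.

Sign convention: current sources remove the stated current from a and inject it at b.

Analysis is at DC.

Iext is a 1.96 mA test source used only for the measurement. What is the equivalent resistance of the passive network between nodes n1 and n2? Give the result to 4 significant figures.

Element admittances at DC:
  Y(R1) = 0.5780 S between n2,n0
  Y(R2) = 0.02825 S between n2,n0
  Y(R3) = 0.0001214 S between n0,n2
  Y(R4) = 0.0001200 S between n0,n1
  Y(R5) = 0.04950 S between n0,n1
  Y(R6) = 0.0001712 S between n0,n1
  Y(R7) = 0.1148 S between n2,n0
  Y(R8) = 0.0001193 S between n1,n2
  Y(R9) = 0.01779 S between n0,n2
  Y(R10) = 0.4808 S between n2,n1
  Iext: injects 0.00196 A into n2 (from n1)
Assemble and solve the 2×2 MNA system:
  V(n1)=-0.003481  V(n2)=0.0002345

R_eq = 1.896 Ω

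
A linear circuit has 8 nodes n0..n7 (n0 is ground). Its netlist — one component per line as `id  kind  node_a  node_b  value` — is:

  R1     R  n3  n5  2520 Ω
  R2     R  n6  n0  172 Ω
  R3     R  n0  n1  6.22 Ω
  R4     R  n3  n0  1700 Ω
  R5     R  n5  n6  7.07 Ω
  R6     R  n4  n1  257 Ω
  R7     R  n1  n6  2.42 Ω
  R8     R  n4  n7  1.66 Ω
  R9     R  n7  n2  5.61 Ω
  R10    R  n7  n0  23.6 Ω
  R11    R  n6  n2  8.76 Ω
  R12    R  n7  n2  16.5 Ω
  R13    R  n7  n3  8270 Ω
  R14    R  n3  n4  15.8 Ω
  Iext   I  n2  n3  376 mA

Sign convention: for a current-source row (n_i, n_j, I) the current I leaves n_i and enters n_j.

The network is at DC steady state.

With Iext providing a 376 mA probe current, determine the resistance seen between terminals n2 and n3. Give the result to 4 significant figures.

R_eq = 20.77 Ω

Apply KCL at each of the 7 non-ground nodes and solve the resulting linear system.
Node n1: branches {R3, R6, R7} → V_1 = -0.2039
Node n2: branches {R9, R11, R12, Iext} → V_2 = -0.6773
Node n3: branches {R1, R4, R13, R14, Iext} → V_3 = 7.132
Node n4: branches {R6, R8, R14} → V_4 = 1.316
Node n5: branches {R1, R5} → V_5 = -0.2767
Node n6: branches {R2, R5, R7, R11} → V_6 = -0.2975
Node n7: branches {R8, R9, R10, R12, R13} → V_7 = 0.7153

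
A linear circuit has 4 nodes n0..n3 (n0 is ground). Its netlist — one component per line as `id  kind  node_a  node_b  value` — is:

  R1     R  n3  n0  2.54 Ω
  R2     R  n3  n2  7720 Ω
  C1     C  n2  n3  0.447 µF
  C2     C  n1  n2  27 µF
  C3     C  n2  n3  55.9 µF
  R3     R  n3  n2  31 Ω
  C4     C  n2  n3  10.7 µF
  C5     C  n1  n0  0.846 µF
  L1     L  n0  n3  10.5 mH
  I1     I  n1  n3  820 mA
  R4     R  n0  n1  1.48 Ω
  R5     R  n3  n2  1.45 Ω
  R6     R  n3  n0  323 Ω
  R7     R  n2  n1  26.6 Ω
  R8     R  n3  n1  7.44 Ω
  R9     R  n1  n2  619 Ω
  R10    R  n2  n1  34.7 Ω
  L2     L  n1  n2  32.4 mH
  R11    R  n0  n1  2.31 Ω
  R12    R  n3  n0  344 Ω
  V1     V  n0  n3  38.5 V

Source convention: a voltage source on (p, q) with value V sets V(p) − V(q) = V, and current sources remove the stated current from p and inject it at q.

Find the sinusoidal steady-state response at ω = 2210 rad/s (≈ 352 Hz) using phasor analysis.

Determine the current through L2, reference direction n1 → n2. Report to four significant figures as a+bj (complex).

-0.02747-0.4044j A

MNA unknowns: 3 node voltages V₁..V_3 plus 1 source current (V1)
R1: Y=0.3937+0.000j on G[3,0]
R2: Y=0.0001295+0.000j on G[3,2]
C1: Y=0.000+0.0009879j on G[2,3]
C2: Y=0.000+0.05967j on G[1,2]
C3: Y=0.000+0.1235j on G[2,3]
R3: Y=0.03226+0.000j on G[3,2]
C4: Y=0.000+0.02365j on G[2,3]
C5: Y=0.000+0.001870j on G[1,0]
L1: Y=0.000-0.04309j on G[0,3]
I1: z[1]−=0.82, z[3]+=0.82
R4: Y=0.6757+0.000j on G[0,1]
R5: Y=0.6897+0.000j on G[3,2]
R6: Y=0.003096+0.000j on G[3,0]
R7: Y=0.03759+0.000j on G[2,1]
R8: Y=0.1344+0.000j on G[3,1]
R9: Y=0.001616+0.000j on G[1,2]
R10: Y=0.02882+0.000j on G[2,1]
L2: Y=0.000-0.01397j on G[1,2]
R11: Y=0.4329+0.000j on G[0,1]
R12: Y=0.002907+0.000j on G[3,0]
V1: row V0−V3=38.5, i_V1 at 0,3
solve → V1=-6.481-0.9474j, V2=-35.44+1.019j, V3=-38.50+0.000j
aux → i_V1=-22.57+0.5968j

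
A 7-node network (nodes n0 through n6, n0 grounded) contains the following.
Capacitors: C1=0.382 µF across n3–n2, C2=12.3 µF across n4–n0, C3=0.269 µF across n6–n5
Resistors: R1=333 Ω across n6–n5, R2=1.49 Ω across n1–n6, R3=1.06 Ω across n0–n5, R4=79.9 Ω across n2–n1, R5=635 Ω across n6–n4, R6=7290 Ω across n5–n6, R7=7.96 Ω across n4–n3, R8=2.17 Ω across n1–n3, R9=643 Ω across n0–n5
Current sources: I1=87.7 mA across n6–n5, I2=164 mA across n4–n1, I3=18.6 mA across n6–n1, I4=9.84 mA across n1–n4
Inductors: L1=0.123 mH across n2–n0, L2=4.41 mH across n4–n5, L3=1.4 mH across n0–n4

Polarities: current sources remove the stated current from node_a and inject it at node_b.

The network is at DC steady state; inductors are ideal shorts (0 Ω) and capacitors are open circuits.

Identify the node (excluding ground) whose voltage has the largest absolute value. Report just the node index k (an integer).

Apply KCL at each of the 6 non-ground nodes and solve the resulting linear system.
Node n1: branches {R2, R4, R8, I2, I3, I4} → V_1 = 0.5798
Node n2: branches {C1, R4, L1} → V_2 = 0.000
Node n3: branches {C1, R7, R8} → V_3 = 0.4556
Node n4: branches {R5, C2, R7, L2, L3, I2, I4} → V_4 = 0.000
Node n5: branches {R1, R3, I1, R6, C3, L2, R9} → V_5 = 0.000
Node n6: branches {R1, R2, R5, I1, R6, C3, I3} → V_6 = 0.4184
Source currents: i(L1)=0.007256, i(L2)=-0.08901, i(L3)=0.007256

1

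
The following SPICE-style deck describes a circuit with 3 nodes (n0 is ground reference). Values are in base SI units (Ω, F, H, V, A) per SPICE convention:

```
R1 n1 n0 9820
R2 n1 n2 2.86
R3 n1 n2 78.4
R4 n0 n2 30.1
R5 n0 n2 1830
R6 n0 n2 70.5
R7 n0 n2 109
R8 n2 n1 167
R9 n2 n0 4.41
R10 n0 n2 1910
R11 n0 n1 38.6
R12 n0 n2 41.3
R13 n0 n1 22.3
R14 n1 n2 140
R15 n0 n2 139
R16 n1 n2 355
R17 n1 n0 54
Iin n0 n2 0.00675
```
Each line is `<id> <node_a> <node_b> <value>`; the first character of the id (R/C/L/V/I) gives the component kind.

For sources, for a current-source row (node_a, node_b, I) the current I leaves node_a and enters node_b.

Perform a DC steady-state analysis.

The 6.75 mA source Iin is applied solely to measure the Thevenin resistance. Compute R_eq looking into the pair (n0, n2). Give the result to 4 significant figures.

R_eq = 2.577 Ω

Apply KCL at each of the 2 non-ground nodes and solve the resulting linear system.
Node n1: branches {R1, R2, R3, R8, R11, R13, R14, R16, R17} → V_1 = 0.01407
Node n2: branches {R2, R3, R4, R5, R6, R7, R8, R9, R10, R12, R14, R15, R16, Iin} → V_2 = 0.01739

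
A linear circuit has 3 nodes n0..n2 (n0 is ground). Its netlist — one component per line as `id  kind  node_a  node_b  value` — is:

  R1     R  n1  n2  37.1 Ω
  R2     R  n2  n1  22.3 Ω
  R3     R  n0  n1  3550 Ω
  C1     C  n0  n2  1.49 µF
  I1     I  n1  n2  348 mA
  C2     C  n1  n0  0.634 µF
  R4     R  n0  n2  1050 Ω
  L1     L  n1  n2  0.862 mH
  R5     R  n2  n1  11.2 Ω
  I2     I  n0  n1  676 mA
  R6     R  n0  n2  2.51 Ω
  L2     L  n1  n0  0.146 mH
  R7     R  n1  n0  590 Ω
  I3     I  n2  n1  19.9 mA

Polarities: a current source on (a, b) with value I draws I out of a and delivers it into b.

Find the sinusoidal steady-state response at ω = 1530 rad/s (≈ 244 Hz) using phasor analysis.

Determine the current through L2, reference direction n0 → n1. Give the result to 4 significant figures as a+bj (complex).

Element admittances at ω=1530 rad/s:
  Y(R1) = 0.02695+0.000j S between n1,n2
  Y(R2) = 0.04484+0.000j S between n2,n1
  Y(R3) = 0.0002817+0.000j S between n0,n1
  Y(C1) = 0.000+0.002280j S between n0,n2
  I1: injects 0.348 A into n2 (from n1)
  Y(C2) = 0.000+0.0009700j S between n1,n0
  Y(R4) = 0.0009524+0.000j S between n0,n2
  Y(L1) = 0.000-0.7582j S between n1,n2
  Y(R5) = 0.08929+0.000j S between n2,n1
  I2: injects 0.676 A into n1 (from n0)
  Y(R6) = 0.3984+0.000j S between n0,n2
  Y(L2) = 0.000-4.477j S between n1,n0
  Y(R7) = 0.001695+0.000j S between n1,n0
  I3: injects 0.0199 A into n1 (from n2)
Assemble and solve the 2×2 MNA system:
  V(n1)=0.03265+0.1266j  V(n2)=0.2755+0.3638j

-0.5669+0.1462j A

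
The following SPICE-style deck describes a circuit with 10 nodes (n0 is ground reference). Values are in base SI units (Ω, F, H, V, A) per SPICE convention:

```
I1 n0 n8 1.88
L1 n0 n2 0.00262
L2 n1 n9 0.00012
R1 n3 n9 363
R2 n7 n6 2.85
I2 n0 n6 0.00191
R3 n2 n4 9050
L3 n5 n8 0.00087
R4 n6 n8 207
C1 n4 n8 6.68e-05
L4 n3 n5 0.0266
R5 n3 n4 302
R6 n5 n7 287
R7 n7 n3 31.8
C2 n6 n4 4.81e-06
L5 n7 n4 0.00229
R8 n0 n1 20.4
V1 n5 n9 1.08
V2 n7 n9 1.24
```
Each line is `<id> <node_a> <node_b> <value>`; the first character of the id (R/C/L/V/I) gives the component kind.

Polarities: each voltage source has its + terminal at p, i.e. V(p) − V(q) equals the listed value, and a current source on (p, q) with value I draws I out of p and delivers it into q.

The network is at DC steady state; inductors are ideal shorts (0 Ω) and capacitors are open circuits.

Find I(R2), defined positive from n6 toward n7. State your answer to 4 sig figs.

Apply KCL at each of the 9 non-ground nodes and solve the resulting linear system.
Node n1: branches {L2, R8} → V_1 = 38.30
Node n2: branches {L1, R3} → V_2 = 0.000
Node n3: branches {R1, L4, R5, R7} → V_3 = 39.38
Node n4: branches {R3, C1, R5, C2, L5} → V_4 = 39.54
Node n5: branches {L3, L4, R6, V1} → V_5 = 39.38
Node n6: branches {R2, I2, R4, C2} → V_6 = 39.55
Node n7: branches {R2, R6, R7, L5, V2} → V_7 = 39.54
Node n8: branches {I1, L3, R4, C1} → V_8 = 39.38
Node n9: branches {L2, R1, V1, V2} → V_9 = 38.30
Source currents: i(L1)=-0.004369, i(L2)=-1.878, i(L3)=-1.881, i(L4)=0.002586, i(L5)=0.004899, i(V1)=1.884, i(V2)=-0.009366

0.001122 A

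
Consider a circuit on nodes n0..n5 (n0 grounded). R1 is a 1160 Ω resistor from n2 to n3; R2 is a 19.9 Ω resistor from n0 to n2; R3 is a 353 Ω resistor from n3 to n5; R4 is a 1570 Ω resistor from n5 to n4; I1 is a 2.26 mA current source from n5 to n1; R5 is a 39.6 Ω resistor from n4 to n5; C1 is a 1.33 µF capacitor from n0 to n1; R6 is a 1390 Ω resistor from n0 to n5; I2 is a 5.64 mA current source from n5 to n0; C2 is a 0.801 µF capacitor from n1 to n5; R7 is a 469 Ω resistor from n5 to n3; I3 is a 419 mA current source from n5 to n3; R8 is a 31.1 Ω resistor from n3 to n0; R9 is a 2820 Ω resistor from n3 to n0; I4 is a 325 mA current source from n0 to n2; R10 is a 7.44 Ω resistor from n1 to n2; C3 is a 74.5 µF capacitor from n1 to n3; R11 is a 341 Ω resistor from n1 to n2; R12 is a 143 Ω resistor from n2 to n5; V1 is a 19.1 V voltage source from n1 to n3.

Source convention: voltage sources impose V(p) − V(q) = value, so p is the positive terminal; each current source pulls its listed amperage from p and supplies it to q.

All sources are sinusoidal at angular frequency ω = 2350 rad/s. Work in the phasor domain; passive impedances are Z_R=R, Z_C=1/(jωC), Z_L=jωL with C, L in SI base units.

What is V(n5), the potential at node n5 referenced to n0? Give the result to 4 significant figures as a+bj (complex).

-29.17+5.819j V

Element admittances at ω=2350 rad/s:
  Y(R1) = 0.0008621+0.000j S between n2,n3
  Y(R2) = 0.05025+0.000j S between n0,n2
  Y(R3) = 0.002833+0.000j S between n3,n5
  Y(R4) = 0.0006369+0.000j S between n5,n4
  I1: injects 0.00226 A into n1 (from n5)
  Y(R5) = 0.02525+0.000j S between n4,n5
  Y(C1) = 0.000+0.003125j S between n0,n1
  Y(R6) = 0.0007194+0.000j S between n0,n5
  I2: injects 0.00564 A into n0 (from n5)
  Y(C2) = 0.000+0.001882j S between n1,n5
  Y(R7) = 0.002132+0.000j S between n5,n3
  I3: injects 0.419 A into n3 (from n5)
  Y(R8) = 0.03215+0.000j S between n3,n0
  Y(R9) = 0.0003546+0.000j S between n3,n0
  I4: injects 0.325 A into n2 (from n0)
  Y(R10) = 0.1344+0.000j S between n1,n2
  Y(C3) = 0.000+0.1751j S between n1,n3
  Y(R11) = 0.002933+0.000j S between n1,n2
  Y(R12) = 0.006993+0.000j S between n2,n5
  V1: constraint V(n1)−V(n3) = 19.1
Assemble and solve the 6×6 MNA system:
  V(n1)=13.69-0.8443j  V(n2)=10.22-0.3888j  V(n3)=-5.406-0.8443j  V(n4)=-29.17+5.819j  V(n5)=-29.17+5.819j
  i(V1)=-0.4903-3.405j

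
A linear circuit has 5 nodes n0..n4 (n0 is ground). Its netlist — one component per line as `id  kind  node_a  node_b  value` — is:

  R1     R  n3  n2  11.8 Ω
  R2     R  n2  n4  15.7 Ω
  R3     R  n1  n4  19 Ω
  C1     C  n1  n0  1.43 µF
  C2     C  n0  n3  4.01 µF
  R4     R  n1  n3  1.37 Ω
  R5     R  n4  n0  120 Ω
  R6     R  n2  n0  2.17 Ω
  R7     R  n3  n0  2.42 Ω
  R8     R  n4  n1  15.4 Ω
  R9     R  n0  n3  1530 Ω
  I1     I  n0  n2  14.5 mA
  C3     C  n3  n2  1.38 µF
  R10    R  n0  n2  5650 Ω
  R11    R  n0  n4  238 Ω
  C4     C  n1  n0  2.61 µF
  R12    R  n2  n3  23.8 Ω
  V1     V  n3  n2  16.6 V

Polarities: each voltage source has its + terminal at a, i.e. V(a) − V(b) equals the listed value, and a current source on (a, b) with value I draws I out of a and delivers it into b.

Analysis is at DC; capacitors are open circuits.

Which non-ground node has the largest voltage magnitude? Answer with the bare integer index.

3

MNA unknowns: 4 node voltages V₁..V_4 plus 1 source current (V1)
R1: Y=0.08475 on G[3,2]
R2: Y=0.06369 on G[2,4]
R3: Y=0.05263 on G[1,4]
C1: Y=0.000 on G[1,0]
C2: Y=0.000 on G[0,3]
R4: Y=0.7299 on G[1,3]
R5: Y=0.008333 on G[4,0]
R6: Y=0.4608 on G[2,0]
R7: Y=0.4132 on G[3,0]
R8: Y=0.06494 on G[4,1]
R9: Y=0.0006536 on G[0,3]
I1: z[0]−=0.0145, z[2]+=0.0145
C3: Y=0.000 on G[3,2]
R10: Y=0.0001770 on G[0,2]
R11: Y=0.004202 on G[0,4]
C4: Y=0.000 on G[1,0]
R12: Y=0.04202 on G[2,3]
V1: row V3−V2=16.6, i_V1 at 3,2
solve → V1=7.821, V2=-7.867, V3=8.733, V4=2.159
aux → i_V1=-6.384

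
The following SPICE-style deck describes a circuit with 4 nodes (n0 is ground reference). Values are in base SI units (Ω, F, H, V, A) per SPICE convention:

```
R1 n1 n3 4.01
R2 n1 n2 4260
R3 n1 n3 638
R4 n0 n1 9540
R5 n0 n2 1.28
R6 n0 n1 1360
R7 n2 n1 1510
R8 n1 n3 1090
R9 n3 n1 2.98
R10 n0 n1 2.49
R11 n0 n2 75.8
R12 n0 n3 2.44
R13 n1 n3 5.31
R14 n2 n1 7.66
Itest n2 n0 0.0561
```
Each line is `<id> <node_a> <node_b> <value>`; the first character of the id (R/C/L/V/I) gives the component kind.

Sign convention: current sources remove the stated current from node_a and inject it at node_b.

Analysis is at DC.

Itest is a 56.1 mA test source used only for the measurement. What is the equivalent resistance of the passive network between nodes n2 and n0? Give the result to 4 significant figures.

MNA unknowns: 3 node voltages V₁..V_3
R1: Y=0.2494 on G[1,3]
R2: Y=0.0002347 on G[1,2]
R3: Y=0.001567 on G[1,3]
R4: Y=0.0001048 on G[0,1]
R5: Y=0.7812 on G[0,2]
R6: Y=0.0007353 on G[0,1]
R7: Y=0.0006623 on G[2,1]
R8: Y=0.0009174 on G[1,3]
R9: Y=0.3356 on G[3,1]
R10: Y=0.4016 on G[0,1]
R11: Y=0.01319 on G[0,2]
R12: Y=0.4098 on G[0,3]
R13: Y=0.1883 on G[1,3]
R14: Y=0.1305 on G[2,1]
Itest: z[2]−=0.0561, z[0]+=0.0561
solve → V1=-0.01017, V2=-0.06203, V3=-0.006652

R_eq = 1.106 Ω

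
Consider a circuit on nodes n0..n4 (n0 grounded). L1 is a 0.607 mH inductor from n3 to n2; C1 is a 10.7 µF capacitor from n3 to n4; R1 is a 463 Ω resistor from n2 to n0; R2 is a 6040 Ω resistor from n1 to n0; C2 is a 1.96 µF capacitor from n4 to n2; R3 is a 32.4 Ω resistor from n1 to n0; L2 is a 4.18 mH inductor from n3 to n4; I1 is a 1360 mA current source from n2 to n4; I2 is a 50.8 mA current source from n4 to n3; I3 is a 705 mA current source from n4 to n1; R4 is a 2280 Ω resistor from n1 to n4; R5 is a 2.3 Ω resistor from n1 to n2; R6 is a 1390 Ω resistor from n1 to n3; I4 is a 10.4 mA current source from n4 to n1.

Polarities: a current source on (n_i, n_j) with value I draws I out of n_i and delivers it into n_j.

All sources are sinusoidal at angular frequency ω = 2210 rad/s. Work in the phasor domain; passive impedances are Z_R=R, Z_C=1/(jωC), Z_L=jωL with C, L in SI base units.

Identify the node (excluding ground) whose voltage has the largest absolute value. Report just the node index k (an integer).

4

MNA unknowns: 4 node voltages V₁..V_4
L1: Y=0.000-0.7455j on G[3,2]
C1: Y=0.000+0.02365j on G[3,4]
R1: Y=0.002160+0.000j on G[2,0]
R2: Y=0.0001656+0.000j on G[1,0]
C2: Y=0.000+0.004332j on G[4,2]
R3: Y=0.03086+0.000j on G[1,0]
L2: Y=0.000-0.1083j on G[3,4]
I1: z[2]−=1.36, z[4]+=1.36
I2: z[4]−=0.0508, z[3]+=0.0508
I3: z[4]−=0.705, z[1]+=0.705
R4: Y=0.0004386+0.000j on G[1,4]
R5: Y=0.4348+0.000j on G[1,2]
R6: Y=0.0007194+0.000j on G[1,3]
I4: z[4]−=0.0104, z[1]+=0.0104
solve → V1=0.1063+0.0006435j, V2=-1.527-0.009244j, V3=-1.521+0.9066j, V4=-1.475+8.362j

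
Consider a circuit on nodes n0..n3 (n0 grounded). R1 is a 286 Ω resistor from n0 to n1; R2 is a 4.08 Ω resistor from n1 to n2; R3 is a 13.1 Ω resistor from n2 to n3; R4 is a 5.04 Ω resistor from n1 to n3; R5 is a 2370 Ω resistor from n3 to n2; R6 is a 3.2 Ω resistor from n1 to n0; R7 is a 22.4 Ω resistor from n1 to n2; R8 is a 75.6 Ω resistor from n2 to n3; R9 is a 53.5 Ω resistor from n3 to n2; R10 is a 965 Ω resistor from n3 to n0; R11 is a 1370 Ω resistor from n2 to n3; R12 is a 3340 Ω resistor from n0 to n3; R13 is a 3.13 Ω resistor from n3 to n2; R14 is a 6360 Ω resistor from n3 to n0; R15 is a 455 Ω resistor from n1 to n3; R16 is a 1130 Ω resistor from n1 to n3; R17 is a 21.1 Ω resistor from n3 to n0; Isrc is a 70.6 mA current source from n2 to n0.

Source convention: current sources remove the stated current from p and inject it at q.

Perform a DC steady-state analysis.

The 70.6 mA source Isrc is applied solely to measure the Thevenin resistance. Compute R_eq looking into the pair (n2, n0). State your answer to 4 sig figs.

Element admittances at DC:
  Y(R1) = 0.003497 S between n0,n1
  Y(R2) = 0.2451 S between n1,n2
  Y(R3) = 0.07634 S between n2,n3
  Y(R4) = 0.1984 S between n1,n3
  Y(R5) = 0.0004219 S between n3,n2
  Y(R6) = 0.3125 S between n1,n0
  Y(R7) = 0.04464 S between n1,n2
  Y(R8) = 0.01323 S between n2,n3
  Y(R9) = 0.01869 S between n3,n2
  Y(R10) = 0.001036 S between n3,n0
  Y(R11) = 0.0007299 S between n2,n3
  Y(R12) = 0.0002994 S between n0,n3
  Y(R13) = 0.3195 S between n3,n2
  Y(R14) = 0.0001572 S between n3,n0
  Y(R15) = 0.002198 S between n1,n3
  Y(R16) = 0.0008850 S between n1,n3
  Y(R17) = 0.04739 S between n3,n0
  Isrc: injects 0.0706 A into n0 (from n2)
Assemble and solve the 3×3 MNA system:
  V(n1)=-0.1830  V(n2)=-0.3280  V(n3)=-0.2614

R_eq = 4.646 Ω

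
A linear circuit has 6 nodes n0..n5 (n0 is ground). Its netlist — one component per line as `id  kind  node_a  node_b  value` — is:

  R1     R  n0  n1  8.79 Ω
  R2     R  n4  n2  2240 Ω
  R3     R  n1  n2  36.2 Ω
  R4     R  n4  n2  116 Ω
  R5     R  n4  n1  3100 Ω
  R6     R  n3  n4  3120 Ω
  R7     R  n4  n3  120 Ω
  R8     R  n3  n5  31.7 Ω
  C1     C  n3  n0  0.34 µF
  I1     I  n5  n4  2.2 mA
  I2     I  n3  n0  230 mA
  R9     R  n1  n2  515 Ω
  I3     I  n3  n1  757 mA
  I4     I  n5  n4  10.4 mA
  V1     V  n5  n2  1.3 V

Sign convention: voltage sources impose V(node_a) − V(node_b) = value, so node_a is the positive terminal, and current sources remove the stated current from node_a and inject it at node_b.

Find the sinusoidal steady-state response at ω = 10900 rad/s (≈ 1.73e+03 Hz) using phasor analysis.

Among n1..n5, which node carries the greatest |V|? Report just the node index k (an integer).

MNA unknowns: 5 node voltages V₁..V_5 plus 1 source current (V1)
R1: Y=0.1138+0.000j on G[0,1]
R2: Y=0.0004464+0.000j on G[4,2]
R3: Y=0.02762+0.000j on G[1,2]
R4: Y=0.008621+0.000j on G[4,2]
R5: Y=0.0003226+0.000j on G[4,1]
R6: Y=0.0003205+0.000j on G[3,4]
R7: Y=0.008333+0.000j on G[4,3]
R8: Y=0.03155+0.000j on G[3,5]
C1: Y=0.000+0.003706j on G[3,0]
I1: z[5]−=0.0022, z[4]+=0.0022
I2: z[3]−=0.23, z[0]+=0.23
R9: Y=0.001942+0.000j on G[1,2]
I3: z[3]−=0.757, z[1]+=0.757
I4: z[5]−=0.0104, z[4]+=0.0104
V1: row V5−V2=1.3, i_V1 at 5,2
solve → V1=-1.542+1.858j, V2=-32.62+8.903j, V3=-57.05+14.74j, V4=-43.08+11.58j, V5=-31.32+8.903j
aux → i_V1=-0.8241+0.1841j

3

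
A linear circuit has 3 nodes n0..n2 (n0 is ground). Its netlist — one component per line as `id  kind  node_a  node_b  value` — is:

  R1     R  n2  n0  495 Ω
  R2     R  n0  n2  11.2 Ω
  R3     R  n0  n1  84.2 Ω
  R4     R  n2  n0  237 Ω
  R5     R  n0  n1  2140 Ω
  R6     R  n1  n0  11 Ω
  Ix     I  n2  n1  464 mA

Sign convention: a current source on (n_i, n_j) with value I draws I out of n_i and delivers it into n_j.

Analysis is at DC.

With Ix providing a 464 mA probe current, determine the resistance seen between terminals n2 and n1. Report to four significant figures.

MNA unknowns: 2 node voltages V₁..V_2
R1: Y=0.002020 on G[2,0]
R2: Y=0.08929 on G[0,2]
R3: Y=0.01188 on G[0,1]
R4: Y=0.004219 on G[2,0]
R5: Y=0.0004673 on G[0,1]
R6: Y=0.09091 on G[1,0]
Ix: z[2]−=0.464, z[1]+=0.464
solve → V1=4.494, V2=-4.857

R_eq = 20.15 Ω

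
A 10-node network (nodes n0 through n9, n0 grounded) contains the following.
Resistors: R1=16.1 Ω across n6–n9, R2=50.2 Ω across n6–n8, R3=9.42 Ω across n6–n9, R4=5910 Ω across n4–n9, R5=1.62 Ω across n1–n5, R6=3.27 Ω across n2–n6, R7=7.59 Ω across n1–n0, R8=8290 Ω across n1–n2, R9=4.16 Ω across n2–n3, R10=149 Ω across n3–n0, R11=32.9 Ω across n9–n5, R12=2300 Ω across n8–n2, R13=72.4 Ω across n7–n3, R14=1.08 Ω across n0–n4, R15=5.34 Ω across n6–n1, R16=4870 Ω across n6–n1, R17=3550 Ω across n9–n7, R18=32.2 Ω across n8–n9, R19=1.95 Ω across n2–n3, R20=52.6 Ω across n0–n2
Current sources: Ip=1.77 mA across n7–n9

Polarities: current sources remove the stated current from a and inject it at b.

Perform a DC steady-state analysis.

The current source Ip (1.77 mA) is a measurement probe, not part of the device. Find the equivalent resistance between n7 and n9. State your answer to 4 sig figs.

R_eq = 79.67 Ω

Element admittances at DC:
  Y(R1) = 0.06211 S between n6,n9
  Y(R2) = 0.01992 S between n6,n8
  Y(R3) = 0.1062 S between n6,n9
  Y(R4) = 0.0001692 S between n4,n9
  Y(R5) = 0.6173 S between n1,n5
  Y(R6) = 0.3058 S between n2,n6
  Y(R7) = 0.1318 S between n1,n0
  Y(R8) = 0.0001206 S between n1,n2
  Y(R9) = 0.2404 S between n2,n3
  Y(R10) = 0.006711 S between n3,n0
  Y(R11) = 0.03040 S between n9,n5
  Y(R12) = 0.0004348 S between n8,n2
  Y(R13) = 0.01381 S between n7,n3
  Y(R14) = 0.9259 S between n0,n4
  Y(R15) = 0.1873 S between n6,n1
  Y(R16) = 0.0002053 S between n6,n1
  Y(R17) = 0.0002817 S between n9,n7
  Y(R18) = 0.03106 S between n8,n9
  Y(R19) = 0.5128 S between n2,n3
  Y(R20) = 0.01901 S between n0,n2
  Ip: injects 0.00177 A into n9 (from n7)
Assemble and solve the 9×9 MNA system:
  V(n1)=0.001015  V(n2)=-0.004675  V(n3)=-0.006911  V(n4)=1.614e-06  V(n5)=0.001382  V(n6)=0.0005240  V(n7)=-0.1322  V(n8)=0.005501  V(n9)=0.008836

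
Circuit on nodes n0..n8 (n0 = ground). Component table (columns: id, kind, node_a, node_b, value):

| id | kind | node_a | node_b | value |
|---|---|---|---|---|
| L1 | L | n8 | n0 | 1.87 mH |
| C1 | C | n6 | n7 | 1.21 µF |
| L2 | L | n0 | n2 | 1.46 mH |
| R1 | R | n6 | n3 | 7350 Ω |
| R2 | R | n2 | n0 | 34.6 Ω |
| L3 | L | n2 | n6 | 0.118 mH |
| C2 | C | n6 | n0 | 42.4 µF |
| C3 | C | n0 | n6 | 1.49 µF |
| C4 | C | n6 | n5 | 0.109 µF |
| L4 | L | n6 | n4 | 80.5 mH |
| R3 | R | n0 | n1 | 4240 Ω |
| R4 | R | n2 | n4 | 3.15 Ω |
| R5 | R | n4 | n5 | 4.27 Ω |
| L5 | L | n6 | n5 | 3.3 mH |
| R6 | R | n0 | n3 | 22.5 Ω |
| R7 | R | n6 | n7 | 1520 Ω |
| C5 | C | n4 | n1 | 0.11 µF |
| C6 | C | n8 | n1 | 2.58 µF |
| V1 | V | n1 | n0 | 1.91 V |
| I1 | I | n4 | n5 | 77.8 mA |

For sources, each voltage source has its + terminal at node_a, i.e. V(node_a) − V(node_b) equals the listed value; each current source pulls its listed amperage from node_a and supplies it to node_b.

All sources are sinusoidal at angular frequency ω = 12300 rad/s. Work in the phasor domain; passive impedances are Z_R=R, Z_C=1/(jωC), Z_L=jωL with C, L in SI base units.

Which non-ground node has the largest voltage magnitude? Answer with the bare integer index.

8

Element admittances at ω=12300 rad/s:
  Y(L1) = 0.000-0.04348j S between n8,n0
  Y(C1) = 0.000+0.01488j S between n6,n7
  Y(L2) = 0.000-0.05569j S between n0,n2
  Y(R1) = 0.0001361+0.000j S between n6,n3
  Y(R2) = 0.02890+0.000j S between n2,n0
  Y(L3) = 0.000-0.6890j S between n2,n6
  Y(C2) = 0.000+0.5215j S between n6,n0
  Y(C3) = 0.000+0.01833j S between n0,n6
  Y(C4) = 0.000+0.001341j S between n6,n5
  Y(L4) = 0.000-0.001010j S between n6,n4
  Y(R3) = 0.0002358+0.000j S between n0,n1
  Y(R4) = 0.3175+0.000j S between n2,n4
  Y(R5) = 0.2342+0.000j S between n4,n5
  Y(L5) = 0.000-0.02464j S between n6,n5
  Y(R6) = 0.04444+0.000j S between n0,n3
  Y(R7) = 0.0006579+0.000j S between n6,n7
  Y(C5) = 0.000+0.001353j S between n4,n1
  Y(C6) = 0.000+0.03173j S between n8,n1
  V1: constraint V(n1)−V(n0) = 1.91
  I1: injects 0.0778 A into n5 (from n4)
Assemble and solve the 9×9 MNA system:
  V(n1)=1.910+0.000j  V(n2)=-0.009543-0.002247j  V(n3)=1.208e-05-2.482e-06j  V(n4)=-0.01392+0.02852j  V(n5)=0.3123+0.05920j  V(n6)=0.003958-0.0008132j  V(n7)=0.003958-0.0008132j  V(n8)=-5.162+0.000j
  i(V1)=-0.0004891-0.2270j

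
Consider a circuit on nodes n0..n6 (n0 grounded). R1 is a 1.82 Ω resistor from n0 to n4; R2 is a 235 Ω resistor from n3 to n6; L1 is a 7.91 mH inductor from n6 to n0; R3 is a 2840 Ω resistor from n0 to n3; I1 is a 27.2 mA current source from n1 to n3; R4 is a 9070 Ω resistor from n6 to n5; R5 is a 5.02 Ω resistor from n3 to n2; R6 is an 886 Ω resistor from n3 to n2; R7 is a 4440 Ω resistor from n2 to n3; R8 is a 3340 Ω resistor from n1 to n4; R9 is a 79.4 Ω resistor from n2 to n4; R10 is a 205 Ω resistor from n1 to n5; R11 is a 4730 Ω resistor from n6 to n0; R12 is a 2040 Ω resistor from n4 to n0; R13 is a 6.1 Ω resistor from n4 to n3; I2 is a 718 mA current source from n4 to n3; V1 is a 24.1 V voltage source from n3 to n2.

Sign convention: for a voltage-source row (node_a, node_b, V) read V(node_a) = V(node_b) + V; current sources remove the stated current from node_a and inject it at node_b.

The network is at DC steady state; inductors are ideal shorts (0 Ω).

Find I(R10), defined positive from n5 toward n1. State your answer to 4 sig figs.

0.007204 A

MNA unknowns: 6 node voltages V₁..V_6 plus 2 source currents (L1, V1)
R1: Y=0.5495 on G[0,4]
R2: Y=0.004255 on G[3,6]
L1: row V6−V0=0, i_L1 at 6,0
R3: Y=0.0003521 on G[0,3]
I1: z[1]−=0.0272, z[3]+=0.0272
R4: Y=0.0001103 on G[6,5]
R5: Y=0.1992 on G[3,2]
R6: Y=0.001129 on G[3,2]
R7: Y=0.0002252 on G[2,3]
R8: Y=0.0002994 on G[1,4]
R9: Y=0.01259 on G[2,4]
R10: Y=0.004878 on G[1,5]
R11: Y=0.0002114 on G[6,0]
R12: Y=0.0004902 on G[4,0]
R13: Y=0.1639 on G[4,3]
I2: z[4]−=0.718, z[3]+=0.718
V1: row V3−V2=24.1, i_V1 at 3,2
solve → V1=-66.82, V2=-18.34, V3=5.755, V4=-0.03512, V5=-65.34, V6=0.000
aux → i_L1=0.01729, i_V1=-5.064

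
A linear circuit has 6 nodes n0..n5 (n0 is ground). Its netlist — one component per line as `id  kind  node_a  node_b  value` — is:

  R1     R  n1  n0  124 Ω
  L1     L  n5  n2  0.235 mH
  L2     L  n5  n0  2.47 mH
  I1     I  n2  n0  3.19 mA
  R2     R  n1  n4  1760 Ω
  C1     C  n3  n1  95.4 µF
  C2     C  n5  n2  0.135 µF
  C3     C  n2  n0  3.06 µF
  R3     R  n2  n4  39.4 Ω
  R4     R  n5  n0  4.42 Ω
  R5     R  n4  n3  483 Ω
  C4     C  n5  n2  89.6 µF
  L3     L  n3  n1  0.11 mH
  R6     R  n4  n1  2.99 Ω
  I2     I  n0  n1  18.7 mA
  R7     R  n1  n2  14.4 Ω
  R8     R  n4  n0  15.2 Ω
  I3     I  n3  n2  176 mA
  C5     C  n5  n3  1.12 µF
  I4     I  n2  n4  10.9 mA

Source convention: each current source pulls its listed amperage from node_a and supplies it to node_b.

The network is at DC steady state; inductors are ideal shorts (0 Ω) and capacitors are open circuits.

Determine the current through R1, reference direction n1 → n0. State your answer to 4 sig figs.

Element admittances at DC:
  Y(R1) = 0.008065 S between n1,n0
  L1: short n5↔n2 (DC inductor)
  L2: short n5↔n0 (DC inductor)
  I1: injects 0.00319 A into n0 (from n2)
  Y(R2) = 0.0005682 S between n1,n4
  Y(C1) = 0.000 S between n3,n1
  Y(C2) = 0.000 S between n5,n2
  Y(C3) = 0.000 S between n2,n0
  Y(R3) = 0.02538 S between n2,n4
  Y(R4) = 0.2262 S between n5,n0
  Y(R5) = 0.002070 S between n4,n3
  Y(C4) = 0.000 S between n5,n2
  L3: short n3↔n1 (DC inductor)
  Y(R6) = 0.3344 S between n4,n1
  I2: injects 0.0187 A into n1 (from n0)
  Y(R7) = 0.06944 S between n1,n2
  Y(R8) = 0.06579 S between n4,n0
  I3: injects 0.176 A into n2 (from n3)
  Y(C5) = 0.000 S between n5,n3
  I4: injects 0.0109 A into n4 (from n2)
Assemble and solve the 8×8 MNA system:
  V(n1)=-0.9963  V(n2)=0.000  V(n3)=-0.9963  V(n4)=-0.7588  V(n5)=0.000
  i(L1)=-0.07346  i(L2)=0.07346  i(L3)=-0.1755

-0.008035 A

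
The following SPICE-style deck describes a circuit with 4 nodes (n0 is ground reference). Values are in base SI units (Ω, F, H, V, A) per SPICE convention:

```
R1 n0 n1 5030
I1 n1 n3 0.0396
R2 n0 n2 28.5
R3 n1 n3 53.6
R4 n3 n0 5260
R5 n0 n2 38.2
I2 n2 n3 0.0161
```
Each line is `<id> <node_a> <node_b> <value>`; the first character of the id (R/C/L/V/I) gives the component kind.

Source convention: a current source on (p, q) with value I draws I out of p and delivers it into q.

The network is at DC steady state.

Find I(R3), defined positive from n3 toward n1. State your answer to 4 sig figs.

0.04758 A

Element admittances at DC:
  Y(R1) = 0.0001988 S between n0,n1
  I1: injects 0.0396 A into n3 (from n1)
  Y(R2) = 0.03509 S between n0,n2
  Y(R3) = 0.01866 S between n1,n3
  Y(R4) = 0.0001901 S between n3,n0
  Y(R5) = 0.02618 S between n0,n2
  I2: injects 0.0161 A into n3 (from n2)
Assemble and solve the 3×3 MNA system:
  V(n1)=40.15  V(n2)=-0.2628  V(n3)=42.70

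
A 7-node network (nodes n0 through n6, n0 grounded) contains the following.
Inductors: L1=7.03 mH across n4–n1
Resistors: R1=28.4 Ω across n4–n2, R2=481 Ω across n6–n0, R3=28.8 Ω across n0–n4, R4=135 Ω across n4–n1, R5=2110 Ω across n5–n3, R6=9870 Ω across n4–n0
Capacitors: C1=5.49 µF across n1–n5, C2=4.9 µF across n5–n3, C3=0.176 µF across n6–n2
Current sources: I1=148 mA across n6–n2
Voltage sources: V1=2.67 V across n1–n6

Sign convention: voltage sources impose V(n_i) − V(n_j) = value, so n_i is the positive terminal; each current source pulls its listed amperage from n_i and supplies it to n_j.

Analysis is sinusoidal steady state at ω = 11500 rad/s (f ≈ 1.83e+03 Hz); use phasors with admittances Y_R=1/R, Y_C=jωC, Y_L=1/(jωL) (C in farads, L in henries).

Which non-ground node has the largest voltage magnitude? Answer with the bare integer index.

6

MNA unknowns: 6 node voltages V₁..V_6 plus 1 source current (V1)
L1: Y=0.000-0.01237j on G[4,1]
R1: Y=0.03521+0.000j on G[4,2]
R2: Y=0.002079+0.000j on G[6,0]
R3: Y=0.03472+0.000j on G[0,4]
C1: Y=0.000+0.06313j on G[1,5]
C2: Y=0.000+0.05635j on G[5,3]
R4: Y=0.007407+0.000j on G[4,1]
C3: Y=0.000+0.002024j on G[6,2]
R5: Y=0.0004739+0.000j on G[5,3]
R6: Y=0.0001013+0.000j on G[4,0]
I1: z[6]−=0.148, z[2]+=0.148
V1: row V1−V6=2.67, i_V1 at 1,6
solve → V1=-6.983-6.405j, V2=5.121-0.4668j, V3=-6.983-6.405j, V4=0.5763+0.3824j, V5=-6.983-6.405j, V6=-9.653-6.405j
aux → i_V1=0.1400-0.04322j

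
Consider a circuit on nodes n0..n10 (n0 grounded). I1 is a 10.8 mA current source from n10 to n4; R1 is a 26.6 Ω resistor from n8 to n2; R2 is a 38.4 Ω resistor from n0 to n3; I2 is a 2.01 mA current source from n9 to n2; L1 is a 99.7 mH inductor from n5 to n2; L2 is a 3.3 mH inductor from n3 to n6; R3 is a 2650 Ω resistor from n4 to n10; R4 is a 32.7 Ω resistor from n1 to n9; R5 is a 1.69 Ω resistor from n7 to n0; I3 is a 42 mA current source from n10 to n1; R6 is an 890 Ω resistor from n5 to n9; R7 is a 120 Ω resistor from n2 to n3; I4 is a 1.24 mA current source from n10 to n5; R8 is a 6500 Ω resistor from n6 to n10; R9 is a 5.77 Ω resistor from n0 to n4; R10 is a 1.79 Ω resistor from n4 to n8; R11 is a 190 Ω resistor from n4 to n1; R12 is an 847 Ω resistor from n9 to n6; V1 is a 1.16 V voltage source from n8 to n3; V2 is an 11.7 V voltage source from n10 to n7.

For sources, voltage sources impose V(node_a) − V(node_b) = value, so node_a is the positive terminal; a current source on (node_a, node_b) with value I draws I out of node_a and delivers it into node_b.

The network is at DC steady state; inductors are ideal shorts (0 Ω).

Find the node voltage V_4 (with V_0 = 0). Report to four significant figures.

0.4451 V

MNA unknowns: 10 node voltages V₁..V_10 plus 4 source currents (L1, L2, V1, V2)
I1: z[10]−=0.0108, z[4]+=0.0108
R1: Y=0.03759 on G[8,2]
R2: Y=0.02604 on G[0,3]
I2: z[9]−=0.00201, z[2]+=0.00201
L1: row V5−V2=0, i_L1 at 5,2
L2: row V3−V6=0, i_L2 at 3,6
R3: Y=0.0003774 on G[4,10]
R4: Y=0.03058 on G[1,9]
R5: Y=0.5917 on G[7,0]
I3: z[10]−=0.042, z[1]+=0.042
R6: Y=0.001124 on G[5,9]
R7: Y=0.008333 on G[2,3]
I4: z[10]−=0.00124, z[5]+=0.00124
R8: Y=0.0001538 on G[6,10]
R9: Y=0.1733 on G[0,4]
R10: Y=0.5587 on G[4,8]
R11: Y=0.005263 on G[4,1]
R12: Y=0.001181 on G[9,6]
V1: row V8−V3=1.16, i_V1 at 8,3
V2: row V10−V7=11.7, i_V2 at 10,7
solve → V1=5.706, V2=0.4834, V3=-0.6532, V4=0.4451, V5=0.4834, V6=-0.6532, V7=-0.1016, V8=0.5068, V9=5.239, V10=11.60
aux → i_L1=0.006583, i_L2=-0.008841, i_V1=-0.03532, i_V2=-0.06013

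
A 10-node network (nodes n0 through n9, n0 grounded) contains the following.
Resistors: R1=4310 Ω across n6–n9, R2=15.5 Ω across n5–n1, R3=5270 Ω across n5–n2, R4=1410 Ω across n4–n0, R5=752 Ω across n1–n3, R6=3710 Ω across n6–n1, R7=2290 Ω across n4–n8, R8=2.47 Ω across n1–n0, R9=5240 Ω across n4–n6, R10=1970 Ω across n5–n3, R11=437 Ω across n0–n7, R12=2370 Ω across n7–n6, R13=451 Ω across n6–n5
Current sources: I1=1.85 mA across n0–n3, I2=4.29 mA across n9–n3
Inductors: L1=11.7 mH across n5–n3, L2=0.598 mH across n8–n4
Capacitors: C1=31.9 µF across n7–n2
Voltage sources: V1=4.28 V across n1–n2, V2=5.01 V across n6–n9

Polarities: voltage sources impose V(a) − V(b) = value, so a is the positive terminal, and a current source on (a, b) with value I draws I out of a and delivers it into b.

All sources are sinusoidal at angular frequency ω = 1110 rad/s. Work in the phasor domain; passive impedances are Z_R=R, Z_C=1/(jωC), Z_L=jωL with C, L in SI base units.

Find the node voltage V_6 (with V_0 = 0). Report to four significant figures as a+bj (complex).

MNA unknowns: 9 node voltages V₁..V_9 plus 2 source currents (V1, V2)
R1: Y=0.0002320+0.000j on G[6,9]
R2: Y=0.06452+0.000j on G[5,1]
I1: z[0]−=0.00185, z[3]+=0.00185
R3: Y=0.0001898+0.000j on G[5,2]
L1: Y=0.000-0.07700j on G[5,3]
R4: Y=0.0007092+0.000j on G[4,0]
R5: Y=0.001330+0.000j on G[1,3]
R6: Y=0.0002695+0.000j on G[6,1]
R7: Y=0.0004367+0.000j on G[4,8]
L2: Y=0.000-1.507j on G[8,4]
R8: Y=0.4049+0.000j on G[1,0]
R9: Y=0.0001908+0.000j on G[4,6]
I2: z[9]−=0.00429, z[3]+=0.00429
R10: Y=0.0005076+0.000j on G[5,3]
R11: Y=0.002288+0.000j on G[0,7]
C1: Y=0.000+0.03541j on G[7,2]
R12: Y=0.0004219+0.000j on G[7,6]
R13: Y=0.002217+0.000j on G[6,5]
V1: row V1−V2=4.28, i_V1 at 1,2
V2: row V6−V9=5.01, i_V2 at 6,9
solve → V1=0.02919+0.001704j, V2=-4.251+0.001704j, V3=0.04470+0.07820j, V4=-0.4139-0.008897j, V5=0.04286-0.001263j, V6=-1.952-0.04196j, V7=-4.228-0.2987j, V8=-0.4139-0.008897j, V9=-6.962-0.04196j
aux → i_V1=-0.01145-0.0007913j, i_V2=0.003128+0.000j

-1.952-0.04196j V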